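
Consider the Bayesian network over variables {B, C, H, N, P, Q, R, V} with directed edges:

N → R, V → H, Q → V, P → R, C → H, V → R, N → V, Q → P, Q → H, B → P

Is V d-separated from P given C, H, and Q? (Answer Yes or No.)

Yes

There are 4 undirected paths between V and P; checking each against the conditioning set {C, H, Q}:
Path 1: V ← Q → P
  Q is a fork here and Q is conditioned on, so the path is blocked at Q.
Path 2: V → H ← Q → P
  Q is a fork here and Q is conditioned on, so the path is blocked at Q.
Path 3: V → R ← P
  R is a collider here and neither R nor any of its descendants is conditioned on, so the collider stays closed — the path is blocked at R.
Path 4: V ← N → R ← P
  R is a collider here and neither R nor any of its descendants is conditioned on, so the collider stays closed — the path is blocked at R.
All paths are blocked; V ⊥ P | {C, H, Q} holds.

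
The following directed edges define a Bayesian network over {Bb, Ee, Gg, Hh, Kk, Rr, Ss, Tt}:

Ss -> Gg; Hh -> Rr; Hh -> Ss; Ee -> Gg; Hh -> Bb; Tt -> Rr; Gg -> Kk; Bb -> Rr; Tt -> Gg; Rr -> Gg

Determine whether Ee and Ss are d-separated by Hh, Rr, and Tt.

We examine all 5 paths between Ee and Ss:
Path 1: Ee → Gg ← Ss
  Gg is a collider here and neither Gg nor any of its descendants is conditioned on, so the collider stays closed — the path is blocked at Gg.
Path 2: Ee → Gg ← Rr ← Hh → Ss
  Gg is a collider here and neither Gg nor any of its descendants is conditioned on, so the collider stays closed — the path is blocked at Gg.
Path 3: Ee → Gg ← Rr ← Bb ← Hh → Ss
  Gg is a collider here and neither Gg nor any of its descendants is conditioned on, so the collider stays closed — the path is blocked at Gg.
Path 4: Ee → Gg ← Tt → Rr ← Hh → Ss
  Gg is a collider here and neither Gg nor any of its descendants is conditioned on, so the collider stays closed — the path is blocked at Gg.
Path 5: Ee → Gg ← Tt → Rr ← Bb ← Hh → Ss
  Gg is a collider here and neither Gg nor any of its descendants is conditioned on, so the collider stays closed — the path is blocked at Gg.
All paths are blocked; Ee ⊥ Ss | {Hh, Rr, Tt} holds.

Yes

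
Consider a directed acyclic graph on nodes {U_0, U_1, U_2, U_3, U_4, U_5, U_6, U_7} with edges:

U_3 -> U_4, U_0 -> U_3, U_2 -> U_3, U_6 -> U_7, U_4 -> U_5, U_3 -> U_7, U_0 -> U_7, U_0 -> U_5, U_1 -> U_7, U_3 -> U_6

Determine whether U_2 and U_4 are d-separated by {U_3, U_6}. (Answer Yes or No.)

Yes

We examine all 4 paths between U_2 and U_4:
  1. U_2 → U_3 → U_4 — U_3:chain[blocks] ⇒ blocked
  2. U_2 → U_3 → U_7 ← U_0 → U_5 ← U_4 — U_3:chain[blocks]; U_7:collider[blocks]; U_0:fork[open]; U_5:collider[blocks] ⇒ blocked
  3. U_2 → U_3 ← U_0 → U_5 ← U_4 — U_3:collider[open]; U_0:fork[open]; U_5:collider[blocks] ⇒ blocked
  4. U_2 → U_3 → U_6 → U_7 ← U_0 → U_5 ← U_4 — U_3:chain[blocks]; U_6:chain[blocks]; U_7:collider[blocks]; U_0:fork[open]; U_5:collider[blocks] ⇒ blocked
Since every path is blocked, d-separation holds.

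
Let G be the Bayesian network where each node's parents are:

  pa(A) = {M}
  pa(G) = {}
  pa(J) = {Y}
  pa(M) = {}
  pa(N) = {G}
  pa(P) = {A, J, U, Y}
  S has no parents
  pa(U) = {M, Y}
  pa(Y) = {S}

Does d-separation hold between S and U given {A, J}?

No — S and U are not d-separated given {A, J}.

There are 5 undirected paths between S and U; checking each against the conditioning set {A, J}:
Path 1: S → Y → P ← A ← M → U
  P is a collider here and neither P nor any of its descendants is conditioned on, so the collider stays closed — the path is blocked at P.
Path 2: S → Y → P ← U
  P is a collider here and neither P nor any of its descendants is conditioned on, so the collider stays closed — the path is blocked at P.
Path 3: S → Y → U
  Y is a chain and Y is not conditioned on — no node blocks this path, so it is active.
Path 4: S → Y → J → P ← A ← M → U
  J is a chain here and J is conditioned on, so the path is blocked at J.
Path 5: S → Y → J → P ← U
  J is a chain here and J is conditioned on, so the path is blocked at J.
Because an active path exists, S and U are not d-separated.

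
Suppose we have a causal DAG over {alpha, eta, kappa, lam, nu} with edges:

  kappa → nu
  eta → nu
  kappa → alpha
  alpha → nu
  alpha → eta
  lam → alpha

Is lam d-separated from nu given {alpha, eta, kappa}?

Yes

We examine all 3 paths between lam and nu:
  1. lam → alpha → nu — alpha:chain[blocks] ⇒ blocked
  2. lam → alpha → eta → nu — alpha:chain[blocks]; eta:chain[blocks] ⇒ blocked
  3. lam → alpha ← kappa → nu — alpha:collider[open]; kappa:fork[blocks] ⇒ blocked
Every path is blocked, so lam and nu are d-separated given {alpha, eta, kappa}.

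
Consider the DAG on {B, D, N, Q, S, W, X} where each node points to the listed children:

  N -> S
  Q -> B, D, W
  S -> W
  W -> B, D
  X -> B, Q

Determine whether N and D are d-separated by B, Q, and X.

No — N and D are not d-separated given {B, Q, X}.

4 paths connect N and D; each must be blocked for d-separation to hold:
Path 1: N → S → W ← Q → D
  Q is a fork here and Q is conditioned on, so the path is blocked at Q.
Path 2: N → S → W → D
  S is a chain and S is not conditioned on; W is a chain and W is not conditioned on — no node blocks this path, so it is active.
Path 3: N → S → W → B ← X → Q → D
  X is a fork here and X is conditioned on, so the path is blocked at X.
Path 4: N → S → W → B ← Q → D
  Q is a fork here and Q is conditioned on, so the path is blocked at Q.
At least one path is unblocked, so d-separation fails.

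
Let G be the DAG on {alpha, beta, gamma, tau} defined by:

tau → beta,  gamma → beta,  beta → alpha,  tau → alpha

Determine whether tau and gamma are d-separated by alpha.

No — tau and gamma are not d-separated given {alpha}.

Enumerating the 2 paths from tau to gamma and testing each for blocking by {alpha}:
  1. tau → beta ← gamma — beta:collider[open] ⇒ active
  2. tau → alpha ← beta ← gamma — alpha:collider[open]; beta:chain[open] ⇒ active
Since the path tau → beta ← gamma is active, tau and gamma are not d-separated given {alpha}.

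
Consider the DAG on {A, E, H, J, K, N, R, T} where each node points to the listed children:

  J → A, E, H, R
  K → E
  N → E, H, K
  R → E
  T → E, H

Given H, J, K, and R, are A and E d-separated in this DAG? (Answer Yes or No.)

There are 5 undirected paths between A and E; checking each against the conditioning set {H, J, K, R}:
Path 1: A ← J → E
  J is a fork here and J is conditioned on, so the path is blocked at J.
Path 2: A ← J → H ← T → E
  J is a fork here and J is conditioned on, so the path is blocked at J.
Path 3: A ← J → H ← N → K → E
  J is a fork here and J is conditioned on, so the path is blocked at J.
Path 4: A ← J → H ← N → E
  J is a fork here and J is conditioned on, so the path is blocked at J.
Path 5: A ← J → R → E
  J is a fork here and J is conditioned on, so the path is blocked at J.
All paths are blocked; A ⊥ E | {H, J, K, R} holds.

Yes — A and E are d-separated given {H, J, K, R}.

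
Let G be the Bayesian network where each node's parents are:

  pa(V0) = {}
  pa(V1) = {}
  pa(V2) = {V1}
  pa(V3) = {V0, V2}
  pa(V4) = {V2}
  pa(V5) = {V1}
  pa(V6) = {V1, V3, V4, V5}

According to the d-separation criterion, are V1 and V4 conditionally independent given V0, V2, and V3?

Yes — V1 and V4 are d-separated given {V0, V2, V3}.

6 paths connect V1 and V4; each must be blocked for d-separation to hold:
  1. V1 → V5 → V6 ← V3 ← V2 → V4 — V5:chain[open]; V6:collider[blocks]; V3:chain[blocks]; V2:fork[blocks] ⇒ blocked
  2. V1 → V5 → V6 ← V4 — V5:chain[open]; V6:collider[blocks] ⇒ blocked
  3. V1 → V6 ← V3 ← V2 → V4 — V6:collider[blocks]; V3:chain[blocks]; V2:fork[blocks] ⇒ blocked
  4. V1 → V6 ← V4 — V6:collider[blocks] ⇒ blocked
  5. V1 → V2 → V3 → V6 ← V4 — V2:chain[blocks]; V3:chain[blocks]; V6:collider[blocks] ⇒ blocked
  6. V1 → V2 → V4 — V2:chain[blocks] ⇒ blocked
Every path is blocked, so V1 and V4 are d-separated given {V0, V2, V3}.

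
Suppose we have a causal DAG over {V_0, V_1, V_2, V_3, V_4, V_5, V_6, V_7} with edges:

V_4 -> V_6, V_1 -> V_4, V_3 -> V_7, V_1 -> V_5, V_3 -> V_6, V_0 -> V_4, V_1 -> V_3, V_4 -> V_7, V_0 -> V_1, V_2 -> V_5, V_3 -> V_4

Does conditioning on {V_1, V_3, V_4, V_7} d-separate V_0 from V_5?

Yes — V_0 and V_5 are d-separated given {V_1, V_3, V_4, V_7}.

We examine all 5 paths between V_0 and V_5:
Path 1: V_0 → V_4 ← V_3 ← V_1 → V_5
  V_3 is a chain here and V_3 is conditioned on, so the path is blocked at V_3.
Path 2: V_0 → V_4 → V_7 ← V_3 ← V_1 → V_5
  V_4 is a chain here and V_4 is conditioned on, so the path is blocked at V_4.
Path 3: V_0 → V_4 ← V_1 → V_5
  V_1 is a fork here and V_1 is conditioned on, so the path is blocked at V_1.
Path 4: V_0 → V_4 → V_6 ← V_3 ← V_1 → V_5
  V_4 is a chain here and V_4 is conditioned on, so the path is blocked at V_4.
Path 5: V_0 → V_1 → V_5
  V_1 is a chain here and V_1 is conditioned on, so the path is blocked at V_1.
Every path is blocked, so V_0 and V_5 are d-separated given {V_1, V_3, V_4, V_7}.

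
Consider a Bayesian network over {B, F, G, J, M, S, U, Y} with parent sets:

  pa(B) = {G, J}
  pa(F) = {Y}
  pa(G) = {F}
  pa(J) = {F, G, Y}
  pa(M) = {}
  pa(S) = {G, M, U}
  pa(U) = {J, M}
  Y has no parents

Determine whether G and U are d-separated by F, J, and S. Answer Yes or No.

No

Enumerating the 6 paths from G to U and testing each for blocking by {F, J, S}:
Path 1: G → S ← U
  S is a collider and S is conditioned on, which opens it — no node blocks this path, so it is active.
Path 2: G → S ← M → U
  S is a collider and S is conditioned on, which opens it; M is a fork and M is not conditioned on — no node blocks this path, so it is active.
Path 3: G → B ← J → U
  B is a collider here and neither B nor any of its descendants is conditioned on, so the collider stays closed — the path is blocked at B.
Path 4: G ← F ← Y → J → U
  F is a chain here and F is conditioned on, so the path is blocked at F.
Path 5: G ← F → J → U
  F is a fork here and F is conditioned on, so the path is blocked at F.
Path 6: G → J → U
  J is a chain here and J is conditioned on, so the path is blocked at J.
Since the path G → S ← U is active, G and U are not d-separated given {F, J, S}.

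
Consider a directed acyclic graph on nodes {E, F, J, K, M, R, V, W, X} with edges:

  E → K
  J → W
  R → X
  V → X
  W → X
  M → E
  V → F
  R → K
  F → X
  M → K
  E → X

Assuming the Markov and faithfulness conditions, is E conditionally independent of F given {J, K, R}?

We examine all 6 paths between E and F:
Path 1: E → K ← R → X ← V → F
  R is a fork here and R is conditioned on, so the path is blocked at R.
Path 2: E → K ← R → X ← F
  R is a fork here and R is conditioned on, so the path is blocked at R.
Path 3: E ← M → K ← R → X ← V → F
  R is a fork here and R is conditioned on, so the path is blocked at R.
Path 4: E ← M → K ← R → X ← F
  R is a fork here and R is conditioned on, so the path is blocked at R.
Path 5: E → X ← V → F
  X is a collider here and neither X nor any of its descendants is conditioned on, so the collider stays closed — the path is blocked at X.
Path 6: E → X ← F
  X is a collider here and neither X nor any of its descendants is conditioned on, so the collider stays closed — the path is blocked at X.
All paths are blocked; E ⊥ F | {J, K, R} holds.

Yes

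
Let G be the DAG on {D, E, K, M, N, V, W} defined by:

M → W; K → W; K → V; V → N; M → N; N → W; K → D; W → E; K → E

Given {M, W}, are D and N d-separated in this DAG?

No

We examine all 5 paths between D and N:
Path 1: D ← K → E ← W ← M → N
  E is a collider here and neither E nor any of its descendants is conditioned on, so the collider stays closed — the path is blocked at E.
Path 2: D ← K → E ← W ← N
  E is a collider here and neither E nor any of its descendants is conditioned on, so the collider stays closed — the path is blocked at E.
Path 3: D ← K → W ← M → N
  M is a fork here and M is conditioned on, so the path is blocked at M.
Path 4: D ← K → W ← N
  K is a fork and K is not conditioned on; W is a collider and W is conditioned on, which opens it — no node blocks this path, so it is active.
Path 5: D ← K → V → N
  K is a fork and K is not conditioned on; V is a chain and V is not conditioned on — no node blocks this path, so it is active.
Since the path D ← K → W ← N is active, D and N are not d-separated given {M, W}.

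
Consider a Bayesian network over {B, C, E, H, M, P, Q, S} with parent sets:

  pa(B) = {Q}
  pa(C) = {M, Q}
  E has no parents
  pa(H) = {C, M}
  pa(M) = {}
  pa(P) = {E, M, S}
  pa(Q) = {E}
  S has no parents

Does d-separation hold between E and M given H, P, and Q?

No — E and M are not d-separated given {H, P, Q}.

We examine all 3 paths between E and M:
  1. E → P ← M — P:collider[open] ⇒ active
  2. E → Q → C → H ← M — Q:chain[blocks]; C:chain[open]; H:collider[open] ⇒ blocked
  3. E → Q → C ← M — Q:chain[blocks]; C:collider[open] ⇒ blocked
Because an active path exists, E and M are not d-separated.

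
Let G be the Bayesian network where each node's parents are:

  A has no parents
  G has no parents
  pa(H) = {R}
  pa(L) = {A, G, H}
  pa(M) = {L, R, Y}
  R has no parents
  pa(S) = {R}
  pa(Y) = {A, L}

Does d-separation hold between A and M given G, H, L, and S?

No

6 paths connect A and M; each must be blocked for d-separation to hold:
  1. A → Y ← L ← H ← R → M — Y:collider[blocks]; L:chain[blocks]; H:chain[blocks]; R:fork[open] ⇒ blocked
  2. A → Y ← L → M — Y:collider[blocks]; L:fork[blocks] ⇒ blocked
  3. A → Y → M — Y:chain[open] ⇒ active
  4. A → L → Y → M — L:chain[blocks]; Y:chain[open] ⇒ blocked
  5. A → L ← H ← R → M — L:collider[open]; H:chain[blocks]; R:fork[open] ⇒ blocked
  6. A → L → M — L:chain[blocks] ⇒ blocked
At least one path is unblocked, so d-separation fails.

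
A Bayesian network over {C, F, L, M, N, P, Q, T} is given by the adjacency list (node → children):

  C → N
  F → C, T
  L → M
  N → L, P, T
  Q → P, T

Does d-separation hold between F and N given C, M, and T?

Enumerating the 3 paths from F to N and testing each for blocking by {C, M, T}:
  1. F → T ← Q → P ← N — T:collider[open]; Q:fork[open]; P:collider[blocks] ⇒ blocked
  2. F → T ← N — T:collider[open] ⇒ active
  3. F → C → N — C:chain[blocks] ⇒ blocked
Since the path F → T ← N is active, F and N are not d-separated given {C, M, T}.

No — F and N are not d-separated given {C, M, T}.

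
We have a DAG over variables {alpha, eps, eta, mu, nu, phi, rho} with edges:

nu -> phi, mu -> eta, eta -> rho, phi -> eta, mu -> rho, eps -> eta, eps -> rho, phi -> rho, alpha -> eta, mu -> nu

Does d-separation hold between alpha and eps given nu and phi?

We examine all 6 paths between alpha and eps:
  1. alpha → eta ← phi → rho ← eps — eta:collider[blocks]; phi:fork[blocks]; rho:collider[blocks] ⇒ blocked
  2. alpha → eta ← phi ← nu ← mu → rho ← eps — eta:collider[blocks]; phi:chain[blocks]; nu:chain[blocks]; mu:fork[open]; rho:collider[blocks] ⇒ blocked
  3. alpha → eta ← mu → rho ← eps — eta:collider[blocks]; mu:fork[open]; rho:collider[blocks] ⇒ blocked
  4. alpha → eta ← mu → nu → phi → rho ← eps — eta:collider[blocks]; mu:fork[open]; nu:chain[blocks]; phi:chain[blocks]; rho:collider[blocks] ⇒ blocked
  5. alpha → eta → rho ← eps — eta:chain[open]; rho:collider[blocks] ⇒ blocked
  6. alpha → eta ← eps — eta:collider[blocks] ⇒ blocked
Every path is blocked, so alpha and eps are d-separated given {nu, phi}.

Yes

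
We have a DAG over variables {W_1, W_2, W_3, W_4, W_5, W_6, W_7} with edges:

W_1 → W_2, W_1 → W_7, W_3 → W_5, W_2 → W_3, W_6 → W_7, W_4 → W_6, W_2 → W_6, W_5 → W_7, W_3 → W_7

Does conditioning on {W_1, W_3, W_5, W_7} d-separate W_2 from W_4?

We examine all 4 paths between W_2 and W_4:
Path 1: W_2 ← W_1 → W_7 ← W_6 ← W_4
  W_1 is a fork here and W_1 is conditioned on, so the path is blocked at W_1.
Path 2: W_2 → W_3 → W_7 ← W_6 ← W_4
  W_3 is a chain here and W_3 is conditioned on, so the path is blocked at W_3.
Path 3: W_2 → W_3 → W_5 → W_7 ← W_6 ← W_4
  W_3 is a chain here and W_3 is conditioned on, so the path is blocked at W_3.
Path 4: W_2 → W_6 ← W_4
  W_6 is a collider and its descendant W_7 is conditioned on, which opens it — no node blocks this path, so it is active.
Since the path W_2 → W_6 ← W_4 is active, W_2 and W_4 are not d-separated given {W_1, W_3, W_5, W_7}.

No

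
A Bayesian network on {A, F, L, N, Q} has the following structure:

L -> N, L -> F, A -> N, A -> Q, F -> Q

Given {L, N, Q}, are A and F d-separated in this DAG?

There are 2 undirected paths between A and F; checking each against the conditioning set {L, N, Q}:
Path 1: A → Q ← F
  Q is a collider and Q is conditioned on, which opens it — no node blocks this path, so it is active.
Path 2: A → N ← L → F
  L is a fork here and L is conditioned on, so the path is blocked at L.
Because an active path exists, A and F are not d-separated.

No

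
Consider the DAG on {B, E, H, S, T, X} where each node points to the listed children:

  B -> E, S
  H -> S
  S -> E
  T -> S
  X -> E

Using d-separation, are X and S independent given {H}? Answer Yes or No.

Yes

We examine all 2 paths between X and S:
  1. X → E ← B → S — E:collider[blocks]; B:fork[open] ⇒ blocked
  2. X → E ← S — E:collider[blocks] ⇒ blocked
Since every path is blocked, d-separation holds.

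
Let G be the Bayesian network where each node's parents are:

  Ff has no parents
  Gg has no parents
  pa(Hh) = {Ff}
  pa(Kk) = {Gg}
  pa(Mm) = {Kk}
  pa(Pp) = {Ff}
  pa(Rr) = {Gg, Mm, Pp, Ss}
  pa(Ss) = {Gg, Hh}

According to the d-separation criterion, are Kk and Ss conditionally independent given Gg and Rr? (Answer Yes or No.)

6 paths connect Kk and Ss; each must be blocked for d-separation to hold:
  1. Kk ← Gg → Ss — Gg:fork[blocks] ⇒ blocked
  2. Kk ← Gg → Rr ← Ss — Gg:fork[blocks]; Rr:collider[open] ⇒ blocked
  3. Kk ← Gg → Rr ← Pp ← Ff → Hh → Ss — Gg:fork[blocks]; Rr:collider[open]; Pp:chain[open]; Ff:fork[open]; Hh:chain[open] ⇒ blocked
  4. Kk → Mm → Rr ← Ss — Mm:chain[open]; Rr:collider[open] ⇒ active
  5. Kk → Mm → Rr ← Pp ← Ff → Hh → Ss — Mm:chain[open]; Rr:collider[open]; Pp:chain[open]; Ff:fork[open]; Hh:chain[open] ⇒ active
  6. Kk → Mm → Rr ← Gg → Ss — Mm:chain[open]; Rr:collider[open]; Gg:fork[blocks] ⇒ blocked
At least one path is unblocked, so d-separation fails.

No — Kk and Ss are not d-separated given {Gg, Rr}.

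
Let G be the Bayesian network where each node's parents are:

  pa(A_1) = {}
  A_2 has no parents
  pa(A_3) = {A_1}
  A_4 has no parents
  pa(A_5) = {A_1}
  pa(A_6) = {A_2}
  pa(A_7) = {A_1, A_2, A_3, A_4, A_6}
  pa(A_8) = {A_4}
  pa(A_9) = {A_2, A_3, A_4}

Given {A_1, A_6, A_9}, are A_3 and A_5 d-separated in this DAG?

There are 5 undirected paths between A_3 and A_5; checking each against the conditioning set {A_1, A_6, A_9}:
Path 1: A_3 ← A_1 → A_5
  A_1 is a fork here and A_1 is conditioned on, so the path is blocked at A_1.
Path 2: A_3 → A_7 ← A_1 → A_5
  A_7 is a collider here and neither A_7 nor any of its descendants is conditioned on, so the collider stays closed — the path is blocked at A_7.
Path 3: A_3 → A_9 ← A_4 → A_7 ← A_1 → A_5
  A_7 is a collider here and neither A_7 nor any of its descendants is conditioned on, so the collider stays closed — the path is blocked at A_7.
Path 4: A_3 → A_9 ← A_2 → A_6 → A_7 ← A_1 → A_5
  A_6 is a chain here and A_6 is conditioned on, so the path is blocked at A_6.
Path 5: A_3 → A_9 ← A_2 → A_7 ← A_1 → A_5
  A_7 is a collider here and neither A_7 nor any of its descendants is conditioned on, so the collider stays closed — the path is blocked at A_7.
All paths are blocked; A_3 ⊥ A_5 | {A_1, A_6, A_9} holds.

Yes — A_3 and A_5 are d-separated given {A_1, A_6, A_9}.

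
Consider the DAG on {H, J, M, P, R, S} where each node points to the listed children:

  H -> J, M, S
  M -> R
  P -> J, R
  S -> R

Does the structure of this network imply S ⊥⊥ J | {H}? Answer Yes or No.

Yes — S and J are d-separated given {H}.

We examine all 4 paths between S and J:
Path 1: S → R ← P → J
  R is a collider here and neither R nor any of its descendants is conditioned on, so the collider stays closed — the path is blocked at R.
Path 2: S → R ← M ← H → J
  R is a collider here and neither R nor any of its descendants is conditioned on, so the collider stays closed — the path is blocked at R.
Path 3: S ← H → M → R ← P → J
  H is a fork here and H is conditioned on, so the path is blocked at H.
Path 4: S ← H → J
  H is a fork here and H is conditioned on, so the path is blocked at H.
All paths are blocked; S ⊥ J | {H} holds.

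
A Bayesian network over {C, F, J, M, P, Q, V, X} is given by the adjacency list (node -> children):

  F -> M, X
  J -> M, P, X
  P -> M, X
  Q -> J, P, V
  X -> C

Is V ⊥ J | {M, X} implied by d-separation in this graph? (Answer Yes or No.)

We examine all 6 paths between V and J:
Path 1: V ← Q → P → M ← F → X ← J
  Q is a fork and Q is not conditioned on; P is a chain and P is not conditioned on; M is a collider and M is conditioned on, which opens it; F is a fork and F is not conditioned on; X is a collider and X is conditioned on, which opens it — no node blocks this path, so it is active.
Path 2: V ← Q → P → M ← J
  Q is a fork and Q is not conditioned on; P is a chain and P is not conditioned on; M is a collider and M is conditioned on, which opens it — no node blocks this path, so it is active.
Path 3: V ← Q → P → X ← F → M ← J
  Q is a fork and Q is not conditioned on; P is a chain and P is not conditioned on; X is a collider and X is conditioned on, which opens it; F is a fork and F is not conditioned on; M is a collider and M is conditioned on, which opens it — no node blocks this path, so it is active.
Path 4: V ← Q → P → X ← J
  Q is a fork and Q is not conditioned on; P is a chain and P is not conditioned on; X is a collider and X is conditioned on, which opens it — no node blocks this path, so it is active.
Path 5: V ← Q → P ← J
  Q is a fork and Q is not conditioned on; P is a collider and its descendant M is conditioned on, which opens it — no node blocks this path, so it is active.
Path 6: V ← Q → J
  Q is a fork and Q is not conditioned on — no node blocks this path, so it is active.
Because an active path exists, V and J are not d-separated.

No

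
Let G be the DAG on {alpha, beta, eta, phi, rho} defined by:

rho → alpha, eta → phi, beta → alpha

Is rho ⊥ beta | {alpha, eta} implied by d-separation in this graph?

No

The only undirected path from rho to beta is:
Path 1: rho → alpha ← beta
  alpha is a collider and alpha is conditioned on, which opens it — no node blocks this path, so it is active.
At least one path is unblocked, so d-separation fails.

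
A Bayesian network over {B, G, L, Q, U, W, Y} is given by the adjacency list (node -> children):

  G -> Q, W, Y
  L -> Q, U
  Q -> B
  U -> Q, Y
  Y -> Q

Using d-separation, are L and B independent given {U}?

Enumerating the 4 paths from L to B and testing each for blocking by {U}:
Path 1: L → U → Q → B
  U is a chain here and U is conditioned on, so the path is blocked at U.
Path 2: L → U → Y → Q → B
  U is a chain here and U is conditioned on, so the path is blocked at U.
Path 3: L → U → Y ← G → Q → B
  U is a chain here and U is conditioned on, so the path is blocked at U.
Path 4: L → Q → B
  Q is a chain and Q is not conditioned on — no node blocks this path, so it is active.
Because an active path exists, L and B are not d-separated.

No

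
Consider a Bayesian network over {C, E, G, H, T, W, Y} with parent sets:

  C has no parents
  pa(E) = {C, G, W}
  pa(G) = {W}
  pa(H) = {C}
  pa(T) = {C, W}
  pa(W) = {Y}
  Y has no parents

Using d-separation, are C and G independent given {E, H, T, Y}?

We examine all 4 paths between C and G:
Path 1: C → E ← W → G
  E is a collider and E is conditioned on, which opens it; W is a fork and W is not conditioned on — no node blocks this path, so it is active.
Path 2: C → E ← G
  E is a collider and E is conditioned on, which opens it — no node blocks this path, so it is active.
Path 3: C → T ← W → E ← G
  T is a collider and T is conditioned on, which opens it; W is a fork and W is not conditioned on; E is a collider and E is conditioned on, which opens it — no node blocks this path, so it is active.
Path 4: C → T ← W → G
  T is a collider and T is conditioned on, which opens it; W is a fork and W is not conditioned on — no node blocks this path, so it is active.
Because an active path exists, C and G are not d-separated.

No — C and G are not d-separated given {E, H, T, Y}.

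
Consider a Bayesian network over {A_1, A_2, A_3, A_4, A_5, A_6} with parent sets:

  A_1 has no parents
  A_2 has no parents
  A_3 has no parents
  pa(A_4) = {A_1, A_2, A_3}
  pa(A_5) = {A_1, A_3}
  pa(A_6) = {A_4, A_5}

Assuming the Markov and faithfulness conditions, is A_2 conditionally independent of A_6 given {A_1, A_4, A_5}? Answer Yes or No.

Yes

There are 3 undirected paths between A_2 and A_6; checking each against the conditioning set {A_1, A_4, A_5}:
  1. A_2 → A_4 → A_6 — A_4:chain[blocks] ⇒ blocked
  2. A_2 → A_4 ← A_1 → A_5 → A_6 — A_4:collider[open]; A_1:fork[blocks]; A_5:chain[blocks] ⇒ blocked
  3. A_2 → A_4 ← A_3 → A_5 → A_6 — A_4:collider[open]; A_3:fork[open]; A_5:chain[blocks] ⇒ blocked
All paths are blocked; A_2 ⊥ A_6 | {A_1, A_4, A_5} holds.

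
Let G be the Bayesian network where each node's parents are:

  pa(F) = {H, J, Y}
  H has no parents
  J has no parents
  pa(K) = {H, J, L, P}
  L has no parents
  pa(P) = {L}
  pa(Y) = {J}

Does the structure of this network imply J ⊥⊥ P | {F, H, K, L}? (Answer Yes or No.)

There are 6 undirected paths between J and P; checking each against the conditioning set {F, H, K, L}:
Path 1: J → K ← L → P
  L is a fork here and L is conditioned on, so the path is blocked at L.
Path 2: J → K ← P
  K is a collider and K is conditioned on, which opens it — no node blocks this path, so it is active.
Path 3: J → Y → F ← H → K ← L → P
  H is a fork here and H is conditioned on, so the path is blocked at H.
Path 4: J → Y → F ← H → K ← P
  H is a fork here and H is conditioned on, so the path is blocked at H.
Path 5: J → F ← H → K ← L → P
  H is a fork here and H is conditioned on, so the path is blocked at H.
Path 6: J → F ← H → K ← P
  H is a fork here and H is conditioned on, so the path is blocked at H.
Since the path J → K ← P is active, J and P are not d-separated given {F, H, K, L}.

No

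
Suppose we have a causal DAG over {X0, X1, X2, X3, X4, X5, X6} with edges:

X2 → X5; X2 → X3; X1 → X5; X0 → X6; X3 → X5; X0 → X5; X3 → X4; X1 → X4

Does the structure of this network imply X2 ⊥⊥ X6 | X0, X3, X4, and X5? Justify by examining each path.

There are 3 undirected paths between X2 and X6; checking each against the conditioning set {X0, X3, X4, X5}:
Path 1: X2 → X5 ← X0 → X6
  X0 is a fork here and X0 is conditioned on, so the path is blocked at X0.
Path 2: X2 → X3 → X4 ← X1 → X5 ← X0 → X6
  X3 is a chain here and X3 is conditioned on, so the path is blocked at X3.
Path 3: X2 → X3 → X5 ← X0 → X6
  X3 is a chain here and X3 is conditioned on, so the path is blocked at X3.
Every path is blocked, so X2 and X6 are d-separated given {X0, X3, X4, X5}.

Yes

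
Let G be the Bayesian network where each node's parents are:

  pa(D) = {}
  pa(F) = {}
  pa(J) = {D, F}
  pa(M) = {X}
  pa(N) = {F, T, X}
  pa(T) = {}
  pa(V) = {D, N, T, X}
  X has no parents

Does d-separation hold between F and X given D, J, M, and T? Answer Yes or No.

Enumerating the 6 paths from F to X and testing each for blocking by {D, J, M, T}:
Path 1: F → J ← D → V ← X
  D is a fork here and D is conditioned on, so the path is blocked at D.
Path 2: F → J ← D → V ← T → N ← X
  D is a fork here and D is conditioned on, so the path is blocked at D.
Path 3: F → J ← D → V ← N ← X
  D is a fork here and D is conditioned on, so the path is blocked at D.
Path 4: F → N → V ← X
  V is a collider here and neither V nor any of its descendants is conditioned on, so the collider stays closed — the path is blocked at V.
Path 5: F → N ← X
  N is a collider here and neither N nor any of its descendants is conditioned on, so the collider stays closed — the path is blocked at N.
Path 6: F → N ← T → V ← X
  N is a collider here and neither N nor any of its descendants is conditioned on, so the collider stays closed — the path is blocked at N.
All paths are blocked; F ⊥ X | {D, J, M, T} holds.

Yes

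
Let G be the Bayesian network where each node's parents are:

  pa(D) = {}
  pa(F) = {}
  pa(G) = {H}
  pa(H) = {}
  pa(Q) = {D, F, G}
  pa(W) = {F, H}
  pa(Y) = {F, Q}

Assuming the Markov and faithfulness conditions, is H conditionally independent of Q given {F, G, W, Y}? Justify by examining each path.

Enumerating the 3 paths from H to Q and testing each for blocking by {F, G, W, Y}:
  1. H → W ← F → Y ← Q — W:collider[open]; F:fork[blocks]; Y:collider[open] ⇒ blocked
  2. H → W ← F → Q — W:collider[open]; F:fork[blocks] ⇒ blocked
  3. H → G → Q — G:chain[blocks] ⇒ blocked
Every path is blocked, so H and Q are d-separated given {F, G, W, Y}.

Yes — H and Q are d-separated given {F, G, W, Y}.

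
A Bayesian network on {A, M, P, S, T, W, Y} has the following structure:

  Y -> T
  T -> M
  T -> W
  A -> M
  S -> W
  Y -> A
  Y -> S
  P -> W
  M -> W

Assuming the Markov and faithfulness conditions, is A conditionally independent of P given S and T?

Yes

We examine all 6 paths between A and P:
Path 1: A ← Y → T → W ← P
  T is a chain here and T is conditioned on, so the path is blocked at T.
Path 2: A ← Y → T → M → W ← P
  T is a chain here and T is conditioned on, so the path is blocked at T.
Path 3: A ← Y → S → W ← P
  S is a chain here and S is conditioned on, so the path is blocked at S.
Path 4: A → M → W ← P
  W is a collider here and neither W nor any of its descendants is conditioned on, so the collider stays closed — the path is blocked at W.
Path 5: A → M ← T → W ← P
  M is a collider here and neither M nor any of its descendants is conditioned on, so the collider stays closed — the path is blocked at M.
Path 6: A → M ← T ← Y → S → W ← P
  M is a collider here and neither M nor any of its descendants is conditioned on, so the collider stays closed — the path is blocked at M.
Every path is blocked, so A and P are d-separated given {S, T}.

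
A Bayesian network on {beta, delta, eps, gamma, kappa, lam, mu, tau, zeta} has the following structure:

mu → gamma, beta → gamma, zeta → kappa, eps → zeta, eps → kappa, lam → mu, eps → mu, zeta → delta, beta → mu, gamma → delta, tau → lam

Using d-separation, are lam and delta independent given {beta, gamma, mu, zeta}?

There are 4 undirected paths between lam and delta; checking each against the conditioning set {beta, gamma, mu, zeta}:
  1. lam → mu → gamma → delta — mu:chain[blocks]; gamma:chain[blocks] ⇒ blocked
  2. lam → mu ← beta → gamma → delta — mu:collider[open]; beta:fork[blocks]; gamma:chain[blocks] ⇒ blocked
  3. lam → mu ← eps → kappa ← zeta → delta — mu:collider[open]; eps:fork[open]; kappa:collider[blocks]; zeta:fork[blocks] ⇒ blocked
  4. lam → mu ← eps → zeta → delta — mu:collider[open]; eps:fork[open]; zeta:chain[blocks] ⇒ blocked
All paths are blocked; lam ⊥ delta | {beta, gamma, mu, zeta} holds.

Yes — lam and delta are d-separated given {beta, gamma, mu, zeta}.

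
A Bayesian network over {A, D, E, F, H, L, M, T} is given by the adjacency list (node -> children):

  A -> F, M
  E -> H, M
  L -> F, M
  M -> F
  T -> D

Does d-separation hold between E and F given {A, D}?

No — E and F are not d-separated given {A, D}.

3 paths connect E and F; each must be blocked for d-separation to hold:
Path 1: E → M → F
  M is a chain and M is not conditioned on — no node blocks this path, so it is active.
Path 2: E → M ← A → F
  M is a collider here and neither M nor any of its descendants is conditioned on, so the collider stays closed — the path is blocked at M.
Path 3: E → M ← L → F
  M is a collider here and neither M nor any of its descendants is conditioned on, so the collider stays closed — the path is blocked at M.
At least one path is unblocked, so d-separation fails.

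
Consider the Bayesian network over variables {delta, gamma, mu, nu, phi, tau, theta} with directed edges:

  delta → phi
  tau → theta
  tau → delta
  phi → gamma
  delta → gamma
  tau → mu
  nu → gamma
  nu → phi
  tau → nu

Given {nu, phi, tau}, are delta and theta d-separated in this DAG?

Yes

We examine all 5 paths between delta and theta:
  1. delta → phi ← nu ← tau → theta — phi:collider[open]; nu:chain[blocks]; tau:fork[blocks] ⇒ blocked
  2. delta → phi → gamma ← nu ← tau → theta — phi:chain[blocks]; gamma:collider[blocks]; nu:chain[blocks]; tau:fork[blocks] ⇒ blocked
  3. delta → gamma ← nu ← tau → theta — gamma:collider[blocks]; nu:chain[blocks]; tau:fork[blocks] ⇒ blocked
  4. delta → gamma ← phi ← nu ← tau → theta — gamma:collider[blocks]; phi:chain[blocks]; nu:chain[blocks]; tau:fork[blocks] ⇒ blocked
  5. delta ← tau → theta — tau:fork[blocks] ⇒ blocked
Every path is blocked, so delta and theta are d-separated given {nu, phi, tau}.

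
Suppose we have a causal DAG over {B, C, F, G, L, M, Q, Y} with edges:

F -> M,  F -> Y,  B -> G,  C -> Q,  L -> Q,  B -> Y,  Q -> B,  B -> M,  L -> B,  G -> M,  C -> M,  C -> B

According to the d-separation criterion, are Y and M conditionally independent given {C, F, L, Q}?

6 paths connect Y and M; each must be blocked for d-separation to hold:
Path 1: Y ← F → M
  F is a fork here and F is conditioned on, so the path is blocked at F.
Path 2: Y ← B → G → M
  B is a fork and B is not conditioned on; G is a chain and G is not conditioned on — no node blocks this path, so it is active.
Path 3: Y ← B → M
  B is a fork and B is not conditioned on — no node blocks this path, so it is active.
Path 4: Y ← B ← L → Q ← C → M
  L is a fork here and L is conditioned on, so the path is blocked at L.
Path 5: Y ← B ← Q ← C → M
  Q is a chain here and Q is conditioned on, so the path is blocked at Q.
Path 6: Y ← B ← C → M
  C is a fork here and C is conditioned on, so the path is blocked at C.
Since the path Y ← B → G → M is active, Y and M are not d-separated given {C, F, L, Q}.

No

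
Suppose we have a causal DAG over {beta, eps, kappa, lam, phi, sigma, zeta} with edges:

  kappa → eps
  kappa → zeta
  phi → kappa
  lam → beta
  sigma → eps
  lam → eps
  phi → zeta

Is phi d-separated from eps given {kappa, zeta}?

Yes

There are 2 undirected paths between phi and eps; checking each against the conditioning set {kappa, zeta}:
Path 1: phi → kappa → eps
  kappa is a chain here and kappa is conditioned on, so the path is blocked at kappa.
Path 2: phi → zeta ← kappa → eps
  kappa is a fork here and kappa is conditioned on, so the path is blocked at kappa.
Since every path is blocked, d-separation holds.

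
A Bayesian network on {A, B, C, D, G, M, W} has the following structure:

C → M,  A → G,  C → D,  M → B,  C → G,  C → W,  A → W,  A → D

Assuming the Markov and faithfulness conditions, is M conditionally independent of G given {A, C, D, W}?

Yes — M and G are d-separated given {A, C, D, W}.

We examine all 3 paths between M and G:
Path 1: M ← C → G
  C is a fork here and C is conditioned on, so the path is blocked at C.
Path 2: M ← C → D ← A → G
  C is a fork here and C is conditioned on, so the path is blocked at C.
Path 3: M ← C → W ← A → G
  C is a fork here and C is conditioned on, so the path is blocked at C.
All paths are blocked; M ⊥ G | {A, C, D, W} holds.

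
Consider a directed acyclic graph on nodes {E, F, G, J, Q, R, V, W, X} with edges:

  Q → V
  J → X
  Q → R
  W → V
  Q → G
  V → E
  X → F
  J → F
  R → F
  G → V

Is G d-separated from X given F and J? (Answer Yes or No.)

No

There are 4 undirected paths between G and X; checking each against the conditioning set {F, J}:
Path 1: G → V ← Q → R → F ← J → X
  V is a collider here and neither V nor any of its descendants is conditioned on, so the collider stays closed — the path is blocked at V.
Path 2: G → V ← Q → R → F ← X
  V is a collider here and neither V nor any of its descendants is conditioned on, so the collider stays closed — the path is blocked at V.
Path 3: G ← Q → R → F ← J → X
  J is a fork here and J is conditioned on, so the path is blocked at J.
Path 4: G ← Q → R → F ← X
  Q is a fork and Q is not conditioned on; R is a chain and R is not conditioned on; F is a collider and F is conditioned on, which opens it — no node blocks this path, so it is active.
Because an active path exists, G and X are not d-separated.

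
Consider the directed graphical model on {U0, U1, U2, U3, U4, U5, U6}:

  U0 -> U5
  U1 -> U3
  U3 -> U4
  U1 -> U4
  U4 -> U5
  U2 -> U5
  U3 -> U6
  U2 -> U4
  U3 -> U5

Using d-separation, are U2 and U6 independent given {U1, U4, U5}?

There are 6 undirected paths between U2 and U6; checking each against the conditioning set {U1, U4, U5}:
  1. U2 → U4 ← U1 → U3 → U6 — U4:collider[open]; U1:fork[blocks]; U3:chain[open] ⇒ blocked
  2. U2 → U4 → U5 ← U3 → U6 — U4:chain[blocks]; U5:collider[open]; U3:fork[open] ⇒ blocked
  3. U2 → U4 ← U3 → U6 — U4:collider[open]; U3:fork[open] ⇒ active
  4. U2 → U5 ← U4 ← U1 → U3 → U6 — U5:collider[open]; U4:chain[blocks]; U1:fork[blocks]; U3:chain[open] ⇒ blocked
  5. U2 → U5 ← U4 ← U3 → U6 — U5:collider[open]; U4:chain[blocks]; U3:fork[open] ⇒ blocked
  6. U2 → U5 ← U3 → U6 — U5:collider[open]; U3:fork[open] ⇒ active
Because an active path exists, U2 and U6 are not d-separated.

No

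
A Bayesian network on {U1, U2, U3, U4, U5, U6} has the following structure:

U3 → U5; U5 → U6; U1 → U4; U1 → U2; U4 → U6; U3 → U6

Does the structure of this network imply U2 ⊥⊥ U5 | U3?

There are 2 undirected paths between U2 and U5; checking each against the conditioning set {U3}:
  1. U2 ← U1 → U4 → U6 ← U5 — U1:fork[open]; U4:chain[open]; U6:collider[blocks] ⇒ blocked
  2. U2 ← U1 → U4 → U6 ← U3 → U5 — U1:fork[open]; U4:chain[open]; U6:collider[blocks]; U3:fork[blocks] ⇒ blocked
All paths are blocked; U2 ⊥ U5 | {U3} holds.

Yes — U2 and U5 are d-separated given {U3}.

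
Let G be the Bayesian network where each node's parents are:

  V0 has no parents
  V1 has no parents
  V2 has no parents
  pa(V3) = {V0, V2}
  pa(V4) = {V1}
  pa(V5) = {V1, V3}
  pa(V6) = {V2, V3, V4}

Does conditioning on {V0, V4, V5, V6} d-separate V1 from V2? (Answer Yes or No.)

No

There are 4 undirected paths between V1 and V2; checking each against the conditioning set {V0, V4, V5, V6}:
  1. V1 → V4 → V6 ← V2 — V4:chain[blocks]; V6:collider[open] ⇒ blocked
  2. V1 → V4 → V6 ← V3 ← V2 — V4:chain[blocks]; V6:collider[open]; V3:chain[open] ⇒ blocked
  3. V1 → V5 ← V3 → V6 ← V2 — V5:collider[open]; V3:fork[open]; V6:collider[open] ⇒ active
  4. V1 → V5 ← V3 ← V2 — V5:collider[open]; V3:chain[open] ⇒ active
At least one path is unblocked, so d-separation fails.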